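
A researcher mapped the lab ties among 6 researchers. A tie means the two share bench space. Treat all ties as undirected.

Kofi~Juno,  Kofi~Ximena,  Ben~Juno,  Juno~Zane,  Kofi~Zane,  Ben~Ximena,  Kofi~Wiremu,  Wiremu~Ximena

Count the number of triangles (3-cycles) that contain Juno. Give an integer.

Juno's neighbors: Ben, Kofi, and Zane.
Neighbor pairs that are themselves tied: Juno–Kofi–Zane. Each forms one triangle with Juno, for 1 in total.

1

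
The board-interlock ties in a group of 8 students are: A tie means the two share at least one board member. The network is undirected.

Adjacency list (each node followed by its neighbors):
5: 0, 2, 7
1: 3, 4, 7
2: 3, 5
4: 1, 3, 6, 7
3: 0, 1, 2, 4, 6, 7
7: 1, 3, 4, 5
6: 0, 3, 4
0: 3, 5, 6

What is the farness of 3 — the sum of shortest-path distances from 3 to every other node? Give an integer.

Distances from 3: 0:1, 1:1, 2:1, 4:1, 5:2, 6:1, 7:1.
Sum = 1 + 1 + 1 + 1 + 2 + 1 + 1 = 8.

8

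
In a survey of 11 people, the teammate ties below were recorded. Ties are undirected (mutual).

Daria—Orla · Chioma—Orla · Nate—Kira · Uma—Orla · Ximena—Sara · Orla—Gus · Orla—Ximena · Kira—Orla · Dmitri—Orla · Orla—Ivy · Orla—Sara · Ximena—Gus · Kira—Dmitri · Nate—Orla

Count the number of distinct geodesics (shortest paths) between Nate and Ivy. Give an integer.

The shortest distance is 2, and the only length-2 path is Nate–Orla–Ivy. So there is exactly 1 shortest path.

1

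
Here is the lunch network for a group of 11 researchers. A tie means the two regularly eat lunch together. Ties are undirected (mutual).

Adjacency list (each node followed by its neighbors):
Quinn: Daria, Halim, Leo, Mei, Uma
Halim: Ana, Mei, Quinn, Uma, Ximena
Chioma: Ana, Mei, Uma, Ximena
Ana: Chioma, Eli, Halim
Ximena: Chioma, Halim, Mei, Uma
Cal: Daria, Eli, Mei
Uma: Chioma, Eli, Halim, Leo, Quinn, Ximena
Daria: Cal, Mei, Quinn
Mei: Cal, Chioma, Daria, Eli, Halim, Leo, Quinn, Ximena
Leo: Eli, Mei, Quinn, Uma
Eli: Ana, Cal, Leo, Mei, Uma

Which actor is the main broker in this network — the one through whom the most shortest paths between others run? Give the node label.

Mei

Unnormalized betweenness of each node: Ana:11/12, Cal:7/10, Chioma:23/15, Daria:1/2, Eli:71/15, Halim:46/15, Leo:1/2, Mei:721/60, Quinn:27/10, Uma:47/12, Ximena:5/12.
Mei has the largest value, 721/60, making it the main broker — the node through which the most shortest paths run.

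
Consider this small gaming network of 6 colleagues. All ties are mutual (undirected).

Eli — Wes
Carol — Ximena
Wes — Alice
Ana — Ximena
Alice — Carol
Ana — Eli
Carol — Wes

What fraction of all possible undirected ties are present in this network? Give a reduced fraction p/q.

There are 7 edges and 6 nodes, so the maximum possible is C(6,2) = 15.
Density = 7/15.

7/15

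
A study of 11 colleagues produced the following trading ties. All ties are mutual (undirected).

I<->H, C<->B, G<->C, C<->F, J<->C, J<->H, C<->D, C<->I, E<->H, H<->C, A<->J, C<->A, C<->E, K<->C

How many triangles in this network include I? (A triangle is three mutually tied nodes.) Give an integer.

I's neighbors: C and H.
Neighbor pairs that are themselves tied: I–C–H. Each forms one triangle with I, for 1 in total.

1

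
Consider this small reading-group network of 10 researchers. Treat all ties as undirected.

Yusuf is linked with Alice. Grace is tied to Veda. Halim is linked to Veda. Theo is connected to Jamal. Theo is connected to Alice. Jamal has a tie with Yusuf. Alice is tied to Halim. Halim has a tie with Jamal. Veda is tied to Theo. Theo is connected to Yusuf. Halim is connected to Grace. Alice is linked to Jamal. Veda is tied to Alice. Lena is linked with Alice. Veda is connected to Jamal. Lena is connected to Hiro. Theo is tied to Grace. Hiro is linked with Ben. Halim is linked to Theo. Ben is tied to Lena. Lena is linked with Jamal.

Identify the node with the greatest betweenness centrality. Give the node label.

Lena

Unnormalized betweenness of each node: Alice:49/6, Ben:0, Grace:0, Halim:5/3, Hiro:0, Jamal:49/6, Lena:14, Theo:10/3, Veda:5/3, Yusuf:0.
Lena has the largest value, 14, making it the main broker — the node through which the most shortest paths run.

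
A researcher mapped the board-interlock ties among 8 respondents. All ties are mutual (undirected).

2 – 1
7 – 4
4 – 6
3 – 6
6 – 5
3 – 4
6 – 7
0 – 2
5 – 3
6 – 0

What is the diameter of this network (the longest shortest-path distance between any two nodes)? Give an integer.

Eccentricity of each node (its greatest distance to any other): 0:2, 1:4, 2:3, 3:4, 4:4, 5:4, 6:3, 7:4.
The maximum eccentricity is 4, realized for instance by the pair 7–1 via 7 – 6 – 0 – 2 – 1. So the diameter is 4.

4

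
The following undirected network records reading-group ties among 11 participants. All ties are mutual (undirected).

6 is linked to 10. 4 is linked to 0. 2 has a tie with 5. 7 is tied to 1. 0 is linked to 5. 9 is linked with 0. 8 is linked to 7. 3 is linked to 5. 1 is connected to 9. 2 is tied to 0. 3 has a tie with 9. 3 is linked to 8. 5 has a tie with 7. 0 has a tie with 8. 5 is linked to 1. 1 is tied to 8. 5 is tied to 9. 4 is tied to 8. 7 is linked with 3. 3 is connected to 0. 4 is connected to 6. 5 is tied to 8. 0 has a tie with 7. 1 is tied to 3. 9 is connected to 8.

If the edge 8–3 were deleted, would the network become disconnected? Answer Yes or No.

No

Even without that edge, 8 still reaches 3 via 8 – 5 – 3, so the network stays connected. Not a bridge.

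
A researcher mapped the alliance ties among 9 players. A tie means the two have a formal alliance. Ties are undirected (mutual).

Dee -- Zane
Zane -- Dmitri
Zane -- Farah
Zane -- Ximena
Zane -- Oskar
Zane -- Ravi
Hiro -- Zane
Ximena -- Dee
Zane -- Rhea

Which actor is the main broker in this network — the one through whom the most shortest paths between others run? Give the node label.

Unnormalized betweenness of each node: Dee:0, Dmitri:0, Farah:0, Hiro:0, Oskar:0, Ravi:0, Rhea:0, Ximena:0, Zane:27.
Zane has the largest value, 27, making it the main broker — the node through which the most shortest paths run.

Zane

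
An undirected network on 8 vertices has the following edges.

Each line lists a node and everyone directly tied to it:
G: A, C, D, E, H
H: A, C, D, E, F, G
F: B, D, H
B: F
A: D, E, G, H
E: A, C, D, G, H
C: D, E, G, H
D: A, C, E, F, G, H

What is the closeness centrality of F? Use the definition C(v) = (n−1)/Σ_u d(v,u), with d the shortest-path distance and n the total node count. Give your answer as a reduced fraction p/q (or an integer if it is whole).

Distances from F: A:2, B:1, C:2, D:1, E:2, G:2, H:1. Sum = 11.
n = 8, so closeness = 7/11.

7/11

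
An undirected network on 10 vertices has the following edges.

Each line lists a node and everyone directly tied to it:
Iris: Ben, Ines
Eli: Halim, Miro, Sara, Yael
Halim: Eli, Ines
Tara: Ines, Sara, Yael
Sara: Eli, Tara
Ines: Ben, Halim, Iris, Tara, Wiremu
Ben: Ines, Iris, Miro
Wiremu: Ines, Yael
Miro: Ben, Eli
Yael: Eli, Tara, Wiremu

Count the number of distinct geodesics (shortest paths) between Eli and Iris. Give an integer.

2

The shortest distance is 3. The length-3 paths are: Eli–Halim–Ines–Iris; Eli–Miro–Ben–Iris.
That gives 2 distinct shortest paths.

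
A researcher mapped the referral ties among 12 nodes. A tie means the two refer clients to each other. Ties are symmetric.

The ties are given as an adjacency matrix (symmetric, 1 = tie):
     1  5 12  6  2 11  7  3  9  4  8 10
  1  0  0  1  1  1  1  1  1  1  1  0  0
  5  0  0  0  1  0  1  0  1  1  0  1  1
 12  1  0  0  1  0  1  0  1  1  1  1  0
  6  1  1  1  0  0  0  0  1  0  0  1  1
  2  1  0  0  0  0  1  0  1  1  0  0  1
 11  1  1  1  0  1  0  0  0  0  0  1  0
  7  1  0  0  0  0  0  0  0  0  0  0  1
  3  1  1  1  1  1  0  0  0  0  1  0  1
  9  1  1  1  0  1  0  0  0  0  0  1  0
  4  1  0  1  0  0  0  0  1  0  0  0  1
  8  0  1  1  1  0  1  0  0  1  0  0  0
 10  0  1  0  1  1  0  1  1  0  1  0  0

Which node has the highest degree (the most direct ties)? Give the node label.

1

Degrees — 1:8, 2:5, 3:7, 4:4, 5:6, 6:6, 7:2, 8:5, 9:5, 10:6, 11:5, 12:7.
The maximum is 8, attained only by 1.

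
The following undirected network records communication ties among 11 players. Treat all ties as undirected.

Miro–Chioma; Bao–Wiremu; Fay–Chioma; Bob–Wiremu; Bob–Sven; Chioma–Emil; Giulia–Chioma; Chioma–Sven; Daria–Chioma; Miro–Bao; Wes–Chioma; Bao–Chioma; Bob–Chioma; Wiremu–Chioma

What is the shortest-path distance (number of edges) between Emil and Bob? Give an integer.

2

One shortest route is Emil – Chioma – Bob, which uses 2 edges, and Emil and Bob are not directly tied, so nothing shorter exists. So d(Emil,Bob) = 2.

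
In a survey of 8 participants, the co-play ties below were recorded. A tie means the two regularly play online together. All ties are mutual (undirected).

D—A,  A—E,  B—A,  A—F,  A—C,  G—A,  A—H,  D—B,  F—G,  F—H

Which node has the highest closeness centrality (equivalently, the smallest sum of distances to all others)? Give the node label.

Farness (sum of distances to all others) for each node — A:7, B:12, C:13, D:12, E:13, F:11, G:12, H:12.
The smallest farness is 7, for A, so A has the highest closeness.

A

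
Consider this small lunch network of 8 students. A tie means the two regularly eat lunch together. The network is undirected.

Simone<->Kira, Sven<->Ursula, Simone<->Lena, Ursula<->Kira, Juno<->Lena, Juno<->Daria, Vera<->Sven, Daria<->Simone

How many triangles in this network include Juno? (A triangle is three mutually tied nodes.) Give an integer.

0

Juno's neighbors are Daria and Lena, but none of them are tied to each other, so no triangle contains Juno.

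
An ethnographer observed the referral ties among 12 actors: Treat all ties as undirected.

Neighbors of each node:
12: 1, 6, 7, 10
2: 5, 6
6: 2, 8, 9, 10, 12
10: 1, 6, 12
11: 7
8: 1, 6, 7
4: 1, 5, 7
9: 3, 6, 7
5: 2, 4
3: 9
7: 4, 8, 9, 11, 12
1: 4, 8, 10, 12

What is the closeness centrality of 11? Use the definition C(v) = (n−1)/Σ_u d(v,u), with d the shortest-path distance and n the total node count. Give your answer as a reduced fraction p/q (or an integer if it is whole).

Distances from 11: 1:3, 2:4, 3:3, 4:2, 5:3, 6:3, 7:1, 8:2, 9:2, 10:3, 12:2. Sum = 28.
n = 12, so closeness = 11/28.

11/28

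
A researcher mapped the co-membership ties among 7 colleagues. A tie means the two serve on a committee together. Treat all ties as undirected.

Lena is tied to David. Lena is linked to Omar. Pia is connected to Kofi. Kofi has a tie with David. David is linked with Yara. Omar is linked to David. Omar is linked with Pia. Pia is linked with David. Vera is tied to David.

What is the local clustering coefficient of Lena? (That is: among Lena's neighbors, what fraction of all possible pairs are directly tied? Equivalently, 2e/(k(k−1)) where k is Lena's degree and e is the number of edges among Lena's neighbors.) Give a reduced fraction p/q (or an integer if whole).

Lena's neighbors: David and Omar (k = 2).
Possible neighbor pairs: C(2,2) = 1. Edges among them: David–Omar → e = 1.
Clustering(Lena) = 1/1.

1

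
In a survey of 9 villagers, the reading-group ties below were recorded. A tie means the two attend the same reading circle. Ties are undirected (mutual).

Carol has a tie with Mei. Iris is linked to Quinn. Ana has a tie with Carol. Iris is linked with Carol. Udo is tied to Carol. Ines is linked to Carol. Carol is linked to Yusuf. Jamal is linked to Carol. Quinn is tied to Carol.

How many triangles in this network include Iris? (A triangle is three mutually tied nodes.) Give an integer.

Iris's neighbors: Carol and Quinn.
Neighbor pairs that are themselves tied: Iris–Carol–Quinn. Each forms one triangle with Iris, for 1 in total.

1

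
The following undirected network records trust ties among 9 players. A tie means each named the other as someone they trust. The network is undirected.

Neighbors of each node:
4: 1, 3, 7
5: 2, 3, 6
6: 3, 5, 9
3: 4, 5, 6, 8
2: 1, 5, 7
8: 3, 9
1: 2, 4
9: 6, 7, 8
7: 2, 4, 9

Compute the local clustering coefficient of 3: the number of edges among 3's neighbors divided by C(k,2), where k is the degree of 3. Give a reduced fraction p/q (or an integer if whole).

3's neighbors: 4, 5, 6, and 8 (k = 4).
Possible neighbor pairs: C(4,2) = 6. Edges among them: 5–6 → e = 1.
Clustering(3) = 1/6.

1/6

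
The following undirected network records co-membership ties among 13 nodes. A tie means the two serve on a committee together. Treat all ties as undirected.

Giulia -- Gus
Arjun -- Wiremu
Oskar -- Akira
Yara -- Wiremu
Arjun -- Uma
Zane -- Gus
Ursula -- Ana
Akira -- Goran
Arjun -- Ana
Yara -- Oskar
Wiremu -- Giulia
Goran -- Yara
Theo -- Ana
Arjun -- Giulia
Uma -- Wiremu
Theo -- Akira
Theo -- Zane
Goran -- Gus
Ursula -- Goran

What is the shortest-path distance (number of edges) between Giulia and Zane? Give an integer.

2

One shortest route is Giulia – Gus – Zane, which uses 2 edges, and Giulia and Zane are not directly tied, so nothing shorter exists. So d(Giulia,Zane) = 2.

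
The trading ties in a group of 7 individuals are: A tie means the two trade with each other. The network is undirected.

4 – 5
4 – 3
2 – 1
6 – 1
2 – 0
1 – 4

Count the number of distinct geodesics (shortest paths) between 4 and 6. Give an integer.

The shortest distance is 2, and the only length-2 path is 4–1–6. So there is exactly 1 shortest path.

1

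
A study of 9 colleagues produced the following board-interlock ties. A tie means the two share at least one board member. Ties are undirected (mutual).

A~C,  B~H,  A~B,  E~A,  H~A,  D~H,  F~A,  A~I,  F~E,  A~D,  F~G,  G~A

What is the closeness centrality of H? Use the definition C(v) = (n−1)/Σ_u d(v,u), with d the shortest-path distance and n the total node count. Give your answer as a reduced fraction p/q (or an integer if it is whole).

Distances from H: A:1, B:1, C:2, D:1, E:2, F:2, G:2, I:2. Sum = 13.
n = 9, so closeness = 8/13.

8/13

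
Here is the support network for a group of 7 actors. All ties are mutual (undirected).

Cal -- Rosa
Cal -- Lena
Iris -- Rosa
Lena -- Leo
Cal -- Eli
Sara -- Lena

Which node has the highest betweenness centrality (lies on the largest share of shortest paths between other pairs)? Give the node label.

Cal

Unnormalized betweenness of each node: Cal:11, Eli:0, Iris:0, Lena:9, Leo:0, Rosa:5, Sara:0.
Cal has the largest value, 11, making it the main broker — the node through which the most shortest paths run.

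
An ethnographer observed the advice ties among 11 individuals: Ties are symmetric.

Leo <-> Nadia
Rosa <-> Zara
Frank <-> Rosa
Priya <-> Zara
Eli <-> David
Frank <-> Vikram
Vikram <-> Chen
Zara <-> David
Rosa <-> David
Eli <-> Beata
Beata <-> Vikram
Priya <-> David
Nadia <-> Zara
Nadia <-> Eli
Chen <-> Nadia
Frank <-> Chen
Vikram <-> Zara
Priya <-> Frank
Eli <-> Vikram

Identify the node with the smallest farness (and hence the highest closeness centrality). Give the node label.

Farness (sum of distances to all others) for each node — Beata:21, Chen:18, David:18, Eli:16, Frank:17, Leo:25, Nadia:16, Priya:19, Rosa:19, Vikram:16, Zara:15.
The smallest farness is 15, for Zara, so Zara has the highest closeness.

Zara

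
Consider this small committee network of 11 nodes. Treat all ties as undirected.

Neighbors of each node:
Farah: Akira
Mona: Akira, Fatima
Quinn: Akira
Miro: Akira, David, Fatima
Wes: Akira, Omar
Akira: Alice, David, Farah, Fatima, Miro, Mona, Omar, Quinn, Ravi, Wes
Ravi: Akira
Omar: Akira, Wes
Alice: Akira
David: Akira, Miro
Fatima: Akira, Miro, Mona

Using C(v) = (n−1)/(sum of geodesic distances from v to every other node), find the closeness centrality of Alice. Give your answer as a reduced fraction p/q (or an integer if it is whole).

10/19

Distances from Alice: Akira:1, David:2, Farah:2, Fatima:2, Miro:2, Mona:2, Omar:2, Quinn:2, Ravi:2, Wes:2. Sum = 19.
n = 11, so closeness = 10/19.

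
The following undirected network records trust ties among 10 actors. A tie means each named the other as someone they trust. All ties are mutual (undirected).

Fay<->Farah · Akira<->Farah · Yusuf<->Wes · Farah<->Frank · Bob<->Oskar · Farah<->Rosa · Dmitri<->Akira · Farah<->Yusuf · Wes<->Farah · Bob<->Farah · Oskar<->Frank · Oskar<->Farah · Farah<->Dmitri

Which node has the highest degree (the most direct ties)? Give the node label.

Farah

Degrees — Akira:2, Bob:2, Dmitri:2, Farah:9, Fay:1, Frank:2, Oskar:3, Rosa:1, Wes:2, Yusuf:2.
The maximum is 9, attained only by Farah.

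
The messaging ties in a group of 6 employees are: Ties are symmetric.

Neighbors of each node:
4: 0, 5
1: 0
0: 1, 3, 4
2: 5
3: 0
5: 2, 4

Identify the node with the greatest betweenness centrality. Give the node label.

0

Unnormalized betweenness of each node: 0:7, 1:0, 2:0, 3:0, 4:6, 5:4.
0 has the largest value, 7, making it the main broker — the node through which the most shortest paths run.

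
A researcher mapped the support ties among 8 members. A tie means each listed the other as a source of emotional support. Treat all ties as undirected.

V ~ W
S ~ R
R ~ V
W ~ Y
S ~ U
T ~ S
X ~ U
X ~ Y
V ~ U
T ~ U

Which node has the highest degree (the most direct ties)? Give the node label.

Degrees — R:2, S:3, T:2, U:4, V:3, W:2, X:2, Y:2.
The maximum is 4, attained only by U.

U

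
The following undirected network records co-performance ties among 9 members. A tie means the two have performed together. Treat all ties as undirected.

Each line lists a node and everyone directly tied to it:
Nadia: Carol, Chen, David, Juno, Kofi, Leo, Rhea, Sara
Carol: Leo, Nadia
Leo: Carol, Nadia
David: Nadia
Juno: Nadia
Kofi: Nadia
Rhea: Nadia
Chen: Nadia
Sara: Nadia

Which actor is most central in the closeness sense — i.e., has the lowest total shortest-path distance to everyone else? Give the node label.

Farness (sum of distances to all others) for each node — Carol:14, Chen:15, David:15, Juno:15, Kofi:15, Leo:14, Nadia:8, Rhea:15, Sara:15.
The smallest farness is 8, for Nadia, so Nadia has the highest closeness.

Nadia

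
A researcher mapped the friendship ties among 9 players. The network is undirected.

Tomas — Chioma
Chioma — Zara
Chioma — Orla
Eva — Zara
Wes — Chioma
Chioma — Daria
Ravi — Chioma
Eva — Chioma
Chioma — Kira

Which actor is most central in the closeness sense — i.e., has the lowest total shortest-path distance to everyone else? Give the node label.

Chioma

Farness (sum of distances to all others) for each node — Chioma:8, Daria:15, Eva:14, Kira:15, Orla:15, Ravi:15, Tomas:15, Wes:15, Zara:14.
The smallest farness is 8, for Chioma, so Chioma has the highest closeness.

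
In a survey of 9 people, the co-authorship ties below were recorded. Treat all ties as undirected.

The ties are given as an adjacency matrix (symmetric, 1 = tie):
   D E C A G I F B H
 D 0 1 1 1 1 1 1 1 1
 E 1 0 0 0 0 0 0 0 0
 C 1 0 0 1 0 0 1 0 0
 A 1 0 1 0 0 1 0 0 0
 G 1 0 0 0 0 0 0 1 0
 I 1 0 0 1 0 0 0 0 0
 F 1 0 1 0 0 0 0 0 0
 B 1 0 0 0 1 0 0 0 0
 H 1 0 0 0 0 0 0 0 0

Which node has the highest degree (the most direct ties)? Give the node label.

D

Degrees — A:3, B:2, C:3, D:8, E:1, F:2, G:2, H:1, I:2.
The maximum is 8, attained only by D.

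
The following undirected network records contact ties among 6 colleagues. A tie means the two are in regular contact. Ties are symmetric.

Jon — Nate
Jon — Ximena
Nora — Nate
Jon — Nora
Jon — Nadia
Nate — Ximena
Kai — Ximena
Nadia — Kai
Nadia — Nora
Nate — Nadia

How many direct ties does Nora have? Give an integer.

3

Nora is directly tied to Jon, Nadia, and Nate. That is 3 neighbors, so the degree of Nora is 3.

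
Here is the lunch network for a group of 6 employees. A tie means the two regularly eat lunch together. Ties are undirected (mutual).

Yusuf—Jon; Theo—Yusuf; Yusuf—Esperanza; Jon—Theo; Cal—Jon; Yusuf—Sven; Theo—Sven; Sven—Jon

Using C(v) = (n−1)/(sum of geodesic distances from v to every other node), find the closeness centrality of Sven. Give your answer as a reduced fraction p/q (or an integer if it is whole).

5/7

Distances from Sven: Cal:2, Esperanza:2, Jon:1, Theo:1, Yusuf:1. Sum = 7.
n = 6, so closeness = 5/7.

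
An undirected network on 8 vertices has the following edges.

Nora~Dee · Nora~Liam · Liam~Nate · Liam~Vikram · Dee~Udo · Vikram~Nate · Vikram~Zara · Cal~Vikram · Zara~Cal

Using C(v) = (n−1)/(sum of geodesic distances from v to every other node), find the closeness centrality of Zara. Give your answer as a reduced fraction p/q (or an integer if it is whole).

7/18

Distances from Zara: Cal:1, Dee:4, Liam:2, Nate:2, Nora:3, Udo:5, Vikram:1. Sum = 18.
n = 8, so closeness = 7/18.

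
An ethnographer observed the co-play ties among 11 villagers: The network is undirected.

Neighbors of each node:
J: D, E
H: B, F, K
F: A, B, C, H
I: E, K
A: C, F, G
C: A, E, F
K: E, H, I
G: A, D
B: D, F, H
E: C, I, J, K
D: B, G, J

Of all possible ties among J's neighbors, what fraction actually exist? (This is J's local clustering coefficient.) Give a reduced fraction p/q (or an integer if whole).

J's neighbors: D and E (k = 2).
Possible neighbor pairs: C(2,2) = 1. Edges among them: none → e = 0.
Clustering(J) = 0/1.

0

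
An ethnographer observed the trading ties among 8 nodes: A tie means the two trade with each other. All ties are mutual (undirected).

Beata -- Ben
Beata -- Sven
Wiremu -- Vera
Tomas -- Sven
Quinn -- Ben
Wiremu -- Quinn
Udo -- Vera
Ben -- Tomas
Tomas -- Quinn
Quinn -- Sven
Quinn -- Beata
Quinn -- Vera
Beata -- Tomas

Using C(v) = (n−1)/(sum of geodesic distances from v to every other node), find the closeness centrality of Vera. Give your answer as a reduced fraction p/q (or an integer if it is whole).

Distances from Vera: Beata:2, Ben:2, Quinn:1, Sven:2, Tomas:2, Udo:1, Wiremu:1. Sum = 11.
n = 8, so closeness = 7/11.

7/11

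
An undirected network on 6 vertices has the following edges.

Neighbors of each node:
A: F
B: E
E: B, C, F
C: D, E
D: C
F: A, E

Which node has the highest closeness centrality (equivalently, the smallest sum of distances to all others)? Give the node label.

E

Farness (sum of distances to all others) for each node — A:13, B:11, C:9, D:13, E:7, F:9.
The smallest farness is 7, for E, so E has the highest closeness.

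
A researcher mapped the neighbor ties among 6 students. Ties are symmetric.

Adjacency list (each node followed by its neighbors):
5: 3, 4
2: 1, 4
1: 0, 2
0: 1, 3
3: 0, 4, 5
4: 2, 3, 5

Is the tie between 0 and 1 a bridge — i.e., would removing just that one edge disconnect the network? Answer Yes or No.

Even without that edge, 0 still reaches 1 via 0 – 3 – 4 – 2 – 1, so the network stays connected. Not a bridge.

No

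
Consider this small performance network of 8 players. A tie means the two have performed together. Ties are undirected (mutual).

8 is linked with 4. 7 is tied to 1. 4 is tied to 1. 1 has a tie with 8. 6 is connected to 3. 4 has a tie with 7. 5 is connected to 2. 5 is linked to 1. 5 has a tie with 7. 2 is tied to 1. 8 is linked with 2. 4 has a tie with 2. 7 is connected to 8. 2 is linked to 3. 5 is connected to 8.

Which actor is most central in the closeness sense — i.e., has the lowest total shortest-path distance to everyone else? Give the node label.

2

Farness (sum of distances to all others) for each node — 1:10, 2:9, 3:13, 4:11, 5:11, 6:19, 7:13, 8:10.
The smallest farness is 9, for 2, so 2 has the highest closeness.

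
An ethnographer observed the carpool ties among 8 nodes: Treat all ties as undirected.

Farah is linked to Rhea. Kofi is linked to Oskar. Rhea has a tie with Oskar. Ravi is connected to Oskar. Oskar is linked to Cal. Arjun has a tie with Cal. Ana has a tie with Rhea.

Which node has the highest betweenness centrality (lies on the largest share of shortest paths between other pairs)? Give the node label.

Oskar

Unnormalized betweenness of each node: Ana:0, Arjun:0, Cal:6, Farah:0, Kofi:0, Oskar:17, Ravi:0, Rhea:11.
Oskar has the largest value, 17, making it the main broker — the node through which the most shortest paths run.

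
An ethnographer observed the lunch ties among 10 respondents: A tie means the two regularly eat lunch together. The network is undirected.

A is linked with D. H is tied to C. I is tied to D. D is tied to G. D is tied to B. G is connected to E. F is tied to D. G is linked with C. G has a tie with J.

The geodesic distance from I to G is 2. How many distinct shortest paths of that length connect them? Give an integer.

1

The shortest distance is 2, and the only length-2 path is I–D–G. So there is exactly 1 shortest path.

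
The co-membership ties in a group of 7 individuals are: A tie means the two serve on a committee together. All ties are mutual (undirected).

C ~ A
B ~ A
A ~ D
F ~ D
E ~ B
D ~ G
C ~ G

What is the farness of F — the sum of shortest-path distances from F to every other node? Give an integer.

15

Distances from F: A:2, B:3, C:3, D:1, E:4, G:2.
Sum = 2 + 3 + 3 + 1 + 4 + 2 = 15.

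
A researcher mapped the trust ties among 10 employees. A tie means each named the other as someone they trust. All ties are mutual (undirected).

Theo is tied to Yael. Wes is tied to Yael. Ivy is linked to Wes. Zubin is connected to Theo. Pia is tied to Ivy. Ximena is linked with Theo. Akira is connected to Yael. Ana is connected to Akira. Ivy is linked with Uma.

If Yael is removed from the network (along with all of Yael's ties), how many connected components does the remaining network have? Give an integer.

3

Without Yael, the remaining ties split the others into: {Akira, Ana}; {Ivy, Pia, Uma, Wes}; {Theo, Ximena, Zubin}.
That's 3 separate components.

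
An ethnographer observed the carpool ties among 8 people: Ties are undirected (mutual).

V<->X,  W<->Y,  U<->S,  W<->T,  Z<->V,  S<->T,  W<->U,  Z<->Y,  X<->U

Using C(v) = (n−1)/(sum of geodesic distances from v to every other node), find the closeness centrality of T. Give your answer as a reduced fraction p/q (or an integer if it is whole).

7/16

Distances from T: S:1, U:2, V:4, W:1, X:3, Y:2, Z:3. Sum = 16.
n = 8, so closeness = 7/16.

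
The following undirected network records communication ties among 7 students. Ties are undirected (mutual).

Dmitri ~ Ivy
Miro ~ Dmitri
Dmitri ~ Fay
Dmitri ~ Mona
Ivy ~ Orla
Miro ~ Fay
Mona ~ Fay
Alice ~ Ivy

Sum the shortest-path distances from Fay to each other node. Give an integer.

11

Distances from Fay: Alice:3, Dmitri:1, Ivy:2, Miro:1, Mona:1, Orla:3.
Sum = 3 + 1 + 2 + 1 + 1 + 3 = 11.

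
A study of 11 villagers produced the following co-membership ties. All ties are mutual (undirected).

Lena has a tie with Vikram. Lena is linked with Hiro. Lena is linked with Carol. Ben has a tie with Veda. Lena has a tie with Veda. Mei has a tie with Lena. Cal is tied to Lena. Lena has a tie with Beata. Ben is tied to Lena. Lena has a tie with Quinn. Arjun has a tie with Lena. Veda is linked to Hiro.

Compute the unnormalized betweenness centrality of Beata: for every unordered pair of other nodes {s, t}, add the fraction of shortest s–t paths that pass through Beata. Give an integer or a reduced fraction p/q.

0

No shortest path between any pair of other nodes passes through Beata.
Summing the contributions gives betweenness(Beata) = 0.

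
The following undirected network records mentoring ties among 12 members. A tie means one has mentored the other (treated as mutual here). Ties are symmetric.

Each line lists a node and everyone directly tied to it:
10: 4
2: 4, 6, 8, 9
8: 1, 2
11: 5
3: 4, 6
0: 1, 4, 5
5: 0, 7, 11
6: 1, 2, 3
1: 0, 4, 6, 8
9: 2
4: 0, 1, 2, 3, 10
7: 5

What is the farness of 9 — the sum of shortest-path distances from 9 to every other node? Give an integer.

33

Distances from 9: 0:3, 1:3, 2:1, 3:3, 4:2, 5:4, 6:2, 7:5, 8:2, 10:3, 11:5.
Sum = 3 + 3 + 1 + 3 + 2 + 4 + 2 + 5 + 2 + 3 + 5 = 33.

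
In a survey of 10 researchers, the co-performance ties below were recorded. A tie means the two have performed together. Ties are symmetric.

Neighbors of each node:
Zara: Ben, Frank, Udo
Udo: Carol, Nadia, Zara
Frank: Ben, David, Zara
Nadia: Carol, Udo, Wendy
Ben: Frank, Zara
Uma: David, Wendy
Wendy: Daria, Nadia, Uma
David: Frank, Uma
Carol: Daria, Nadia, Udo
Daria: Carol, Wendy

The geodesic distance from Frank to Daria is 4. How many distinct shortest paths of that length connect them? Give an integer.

The shortest distance is 4. The length-4 paths are: Frank–David–Uma–Wendy–Daria; Frank–Zara–Udo–Carol–Daria.
That gives 2 distinct shortest paths.

2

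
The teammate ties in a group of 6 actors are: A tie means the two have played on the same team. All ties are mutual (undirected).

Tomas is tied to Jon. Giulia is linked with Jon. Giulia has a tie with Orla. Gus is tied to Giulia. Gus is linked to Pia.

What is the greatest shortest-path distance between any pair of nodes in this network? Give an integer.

4

Eccentricity of each node (its greatest distance to any other): Giulia:2, Gus:3, Jon:3, Orla:3, Pia:4, Tomas:4.
The maximum eccentricity is 4, realized for instance by the pair Tomas–Pia via Tomas – Jon – Giulia – Gus – Pia. So the diameter is 4.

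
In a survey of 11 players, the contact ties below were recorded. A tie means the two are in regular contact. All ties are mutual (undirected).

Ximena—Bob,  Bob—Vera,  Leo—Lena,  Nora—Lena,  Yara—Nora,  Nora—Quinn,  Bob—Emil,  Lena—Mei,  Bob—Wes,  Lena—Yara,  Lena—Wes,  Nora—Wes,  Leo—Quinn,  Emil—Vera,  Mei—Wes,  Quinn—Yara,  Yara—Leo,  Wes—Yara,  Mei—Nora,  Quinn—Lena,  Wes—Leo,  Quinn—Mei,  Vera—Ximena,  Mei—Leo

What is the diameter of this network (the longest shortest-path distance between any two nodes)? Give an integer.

Eccentricity of each node (its greatest distance to any other): Bob:3, Emil:4, Lena:3, Leo:3, Mei:3, Nora:3, Quinn:4, Vera:4, Wes:2, Ximena:4, Yara:3.
The maximum eccentricity is 4, realized for instance by the pair Quinn–Vera via Quinn – Yara – Wes – Bob – Vera. So the diameter is 4.

4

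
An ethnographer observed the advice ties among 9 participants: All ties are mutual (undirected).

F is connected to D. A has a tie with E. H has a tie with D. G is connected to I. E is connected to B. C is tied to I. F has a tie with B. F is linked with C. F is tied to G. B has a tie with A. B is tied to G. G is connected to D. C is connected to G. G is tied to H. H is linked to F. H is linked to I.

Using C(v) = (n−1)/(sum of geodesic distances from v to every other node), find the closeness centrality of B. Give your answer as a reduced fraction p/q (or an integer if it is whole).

Distances from B: A:1, C:2, D:2, E:1, F:1, G:1, H:2, I:2. Sum = 12.
n = 9, so closeness = 8/12 = 2/3.

2/3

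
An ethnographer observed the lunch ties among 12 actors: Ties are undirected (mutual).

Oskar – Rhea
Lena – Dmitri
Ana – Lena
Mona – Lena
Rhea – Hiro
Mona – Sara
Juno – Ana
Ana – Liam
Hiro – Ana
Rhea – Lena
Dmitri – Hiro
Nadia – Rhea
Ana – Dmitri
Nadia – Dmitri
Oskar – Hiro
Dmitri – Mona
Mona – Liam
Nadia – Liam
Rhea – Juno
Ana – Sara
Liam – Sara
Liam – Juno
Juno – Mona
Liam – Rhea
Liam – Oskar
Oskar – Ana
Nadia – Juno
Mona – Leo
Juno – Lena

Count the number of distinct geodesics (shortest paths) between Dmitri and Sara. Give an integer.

The shortest distance is 2. The length-2 paths are: Dmitri–Ana–Sara; Dmitri–Mona–Sara.
That gives 2 distinct shortest paths.

2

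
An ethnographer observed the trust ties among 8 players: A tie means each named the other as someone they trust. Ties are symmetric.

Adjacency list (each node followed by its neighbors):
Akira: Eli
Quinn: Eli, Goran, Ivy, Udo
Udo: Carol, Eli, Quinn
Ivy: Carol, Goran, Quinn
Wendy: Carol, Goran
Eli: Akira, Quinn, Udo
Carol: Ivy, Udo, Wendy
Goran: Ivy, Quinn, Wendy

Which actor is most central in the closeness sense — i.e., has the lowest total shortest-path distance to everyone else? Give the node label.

Farness (sum of distances to all others) for each node — Akira:18, Carol:12, Eli:12, Goran:12, Ivy:12, Quinn:10, Udo:11, Wendy:15.
The smallest farness is 10, for Quinn, so Quinn has the highest closeness.

Quinn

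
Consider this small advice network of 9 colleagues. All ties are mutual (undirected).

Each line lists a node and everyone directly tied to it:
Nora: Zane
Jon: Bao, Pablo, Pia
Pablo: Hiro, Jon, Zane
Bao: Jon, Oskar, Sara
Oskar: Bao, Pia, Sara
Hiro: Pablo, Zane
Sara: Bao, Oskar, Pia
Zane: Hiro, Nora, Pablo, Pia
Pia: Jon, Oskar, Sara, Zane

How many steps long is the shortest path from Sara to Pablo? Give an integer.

One shortest route is Sara – Pia – Jon – Pablo, which uses 3 edges, and at distance 2 from Sara we only reach {Jon, Zane}, which does not include Pablo. So d(Sara,Pablo) = 3.

3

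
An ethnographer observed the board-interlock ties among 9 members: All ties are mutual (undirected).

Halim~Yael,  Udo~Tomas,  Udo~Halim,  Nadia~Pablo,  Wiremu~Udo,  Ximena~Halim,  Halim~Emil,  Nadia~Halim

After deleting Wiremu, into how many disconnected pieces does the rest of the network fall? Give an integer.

1

Wiremu's neighbors (Udo) remain reachable from one another through other ties, so the rest of the network stays in one piece.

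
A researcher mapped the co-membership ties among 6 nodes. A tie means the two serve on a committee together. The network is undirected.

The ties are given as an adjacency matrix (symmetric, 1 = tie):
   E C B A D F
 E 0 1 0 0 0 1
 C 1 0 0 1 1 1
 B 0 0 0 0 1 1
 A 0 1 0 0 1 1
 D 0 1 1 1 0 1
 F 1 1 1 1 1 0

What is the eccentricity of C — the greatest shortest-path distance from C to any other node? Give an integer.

Distances from C: A:1, B:2, D:1, E:1, F:1.
The largest is 2 (to B), so the eccentricity of C is 2.

2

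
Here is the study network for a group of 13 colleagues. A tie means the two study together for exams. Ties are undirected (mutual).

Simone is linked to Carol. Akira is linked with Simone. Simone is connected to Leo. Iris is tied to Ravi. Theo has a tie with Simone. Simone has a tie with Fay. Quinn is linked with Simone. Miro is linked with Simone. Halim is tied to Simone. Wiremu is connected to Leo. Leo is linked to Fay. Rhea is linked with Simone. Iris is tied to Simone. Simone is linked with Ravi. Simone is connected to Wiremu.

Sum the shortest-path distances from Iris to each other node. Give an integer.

Distances from Iris: Akira:2, Carol:2, Fay:2, Halim:2, Leo:2, Miro:2, Quinn:2, Ravi:1, Rhea:2, Simone:1, Theo:2, Wiremu:2.
Sum = 2 + 2 + 2 + 2 + 2 + 2 + 2 + 1 + 2 + 1 + 2 + 2 = 22.

22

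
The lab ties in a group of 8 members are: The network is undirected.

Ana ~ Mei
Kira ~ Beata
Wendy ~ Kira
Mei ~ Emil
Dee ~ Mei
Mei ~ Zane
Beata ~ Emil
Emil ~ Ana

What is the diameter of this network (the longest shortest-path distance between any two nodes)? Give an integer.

Eccentricity of each node (its greatest distance to any other): Ana:4, Beata:3, Dee:5, Emil:3, Kira:4, Mei:4, Wendy:5, Zane:5.
The maximum eccentricity is 5, realized for instance by the pair Wendy–Zane via Wendy – Kira – Beata – Emil – Mei – Zane. So the diameter is 5.

5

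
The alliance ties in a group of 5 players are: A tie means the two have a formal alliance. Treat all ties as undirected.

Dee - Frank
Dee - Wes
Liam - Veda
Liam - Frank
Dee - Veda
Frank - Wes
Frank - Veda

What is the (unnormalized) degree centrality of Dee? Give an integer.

Dee is directly tied to Frank, Veda, and Wes. That is 3 neighbors, so the degree of Dee is 3.

3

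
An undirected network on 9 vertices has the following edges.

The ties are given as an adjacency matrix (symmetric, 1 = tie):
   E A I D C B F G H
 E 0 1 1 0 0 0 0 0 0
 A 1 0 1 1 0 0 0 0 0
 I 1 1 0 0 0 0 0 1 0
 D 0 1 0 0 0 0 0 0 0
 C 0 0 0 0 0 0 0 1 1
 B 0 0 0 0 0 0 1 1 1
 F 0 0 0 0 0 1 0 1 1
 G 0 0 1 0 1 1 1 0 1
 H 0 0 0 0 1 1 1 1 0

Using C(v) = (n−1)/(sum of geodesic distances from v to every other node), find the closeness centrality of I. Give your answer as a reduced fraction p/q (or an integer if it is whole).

Distances from I: A:1, B:2, C:2, D:2, E:1, F:2, G:1, H:2. Sum = 13.
n = 9, so closeness = 8/13.

8/13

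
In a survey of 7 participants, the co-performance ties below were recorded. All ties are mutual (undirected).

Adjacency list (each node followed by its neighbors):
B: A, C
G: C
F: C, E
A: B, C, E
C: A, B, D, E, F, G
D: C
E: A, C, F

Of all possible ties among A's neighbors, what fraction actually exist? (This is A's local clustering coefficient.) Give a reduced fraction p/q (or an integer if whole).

A's neighbors: B, C, and E (k = 3).
Possible neighbor pairs: C(3,2) = 3. Edges among them: B–C, C–E → e = 2.
Clustering(A) = 2/3.

2/3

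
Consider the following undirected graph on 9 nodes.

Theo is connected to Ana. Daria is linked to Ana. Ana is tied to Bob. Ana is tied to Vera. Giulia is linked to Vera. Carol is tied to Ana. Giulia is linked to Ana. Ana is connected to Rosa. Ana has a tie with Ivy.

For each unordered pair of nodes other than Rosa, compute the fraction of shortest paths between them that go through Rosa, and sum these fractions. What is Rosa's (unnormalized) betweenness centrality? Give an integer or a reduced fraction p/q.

No shortest path between any pair of other nodes passes through Rosa.
Summing the contributions gives betweenness(Rosa) = 0.

0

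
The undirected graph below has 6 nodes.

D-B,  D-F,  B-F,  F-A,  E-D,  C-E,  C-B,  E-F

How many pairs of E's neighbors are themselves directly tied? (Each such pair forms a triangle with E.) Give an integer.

1

E's neighbors: C, D, and F.
Neighbor pairs that are themselves tied: E–D–F. Each forms one triangle with E, for 1 in total.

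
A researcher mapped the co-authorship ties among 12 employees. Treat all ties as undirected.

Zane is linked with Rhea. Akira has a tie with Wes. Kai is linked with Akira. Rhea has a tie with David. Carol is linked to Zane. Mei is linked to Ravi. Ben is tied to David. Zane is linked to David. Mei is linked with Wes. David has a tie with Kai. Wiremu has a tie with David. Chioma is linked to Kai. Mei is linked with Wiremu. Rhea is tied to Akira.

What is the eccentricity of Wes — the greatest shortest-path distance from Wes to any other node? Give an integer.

4

Distances from Wes: Akira:1, Ben:4, Carol:4, Chioma:3, David:3, Kai:2, Mei:1, Ravi:2, Rhea:2, Wiremu:2, Zane:3.
The largest is 4 (to Ben and Carol), so the eccentricity of Wes is 4.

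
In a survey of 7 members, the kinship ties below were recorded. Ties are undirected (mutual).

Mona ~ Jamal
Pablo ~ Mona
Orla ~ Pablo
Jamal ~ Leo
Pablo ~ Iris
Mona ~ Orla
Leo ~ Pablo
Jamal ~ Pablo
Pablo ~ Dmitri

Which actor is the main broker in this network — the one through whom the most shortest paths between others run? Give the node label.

Pablo

Unnormalized betweenness of each node: Dmitri:0, Iris:0, Jamal:1/2, Leo:0, Mona:1/2, Orla:0, Pablo:11.
Pablo has the largest value, 11, making it the main broker — the node through which the most shortest paths run.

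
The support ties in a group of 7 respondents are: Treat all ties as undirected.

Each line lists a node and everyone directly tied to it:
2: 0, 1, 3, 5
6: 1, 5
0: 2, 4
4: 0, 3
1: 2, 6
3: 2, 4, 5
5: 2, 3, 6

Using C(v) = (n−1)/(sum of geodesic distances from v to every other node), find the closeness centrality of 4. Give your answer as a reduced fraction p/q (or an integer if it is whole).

1/2

Distances from 4: 0:1, 1:3, 2:2, 3:1, 5:2, 6:3. Sum = 12.
n = 7, so closeness = 6/12 = 1/2.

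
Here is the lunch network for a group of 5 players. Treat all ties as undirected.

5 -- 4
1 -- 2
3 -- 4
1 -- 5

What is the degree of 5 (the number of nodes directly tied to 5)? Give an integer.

2

5 is directly tied to 1 and 4. That is 2 neighbors, so the degree of 5 is 2.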